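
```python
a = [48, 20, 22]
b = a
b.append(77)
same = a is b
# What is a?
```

After line 1: a = [48, 20, 22]
After line 2 (b = a is an alias, same object): a = [48, 20, 22], b = [48, 20, 22]
After line 3 (b.append mutates the shared list): a = [48, 20, 22, 77], b = [48, 20, 22, 77]
After line 4 (same = a is b; same object -> True): same = True

[48, 20, 22, 77]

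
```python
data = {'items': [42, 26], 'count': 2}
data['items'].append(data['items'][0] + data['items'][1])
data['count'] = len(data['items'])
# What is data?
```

After line 1: data = {'items': [42, 26], 'count': 2}
After line 2 (append 42 + 26 = 68): data = {'items': [42, 26, 68], 'count': 2}
After line 3 (count = len(items) = 3): data = {'items': [42, 26, 68], 'count': 3}

{'items': [42, 26, 68], 'count': 3}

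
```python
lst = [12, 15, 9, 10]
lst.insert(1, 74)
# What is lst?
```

[12, 74, 15, 9, 10]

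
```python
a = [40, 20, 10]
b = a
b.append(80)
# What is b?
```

After line 1: a = [40, 20, 10]
After line 2 (b = a is an alias, same object): a = [40, 20, 10], b = [40, 20, 10]
After line 3 (b.append mutates the shared list): a = [40, 20, 10, 80], b = [40, 20, 10, 80]

[40, 20, 10, 80]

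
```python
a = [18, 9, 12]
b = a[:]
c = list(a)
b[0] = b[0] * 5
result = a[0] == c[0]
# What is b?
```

After line 1: a = [18, 9, 12]
After line 2 (b = a[:], copy): a = [18, 9, 12], b = [18, 9, 12]
After line 3 (c = list(a) is a copy, new object): c = [18, 9, 12]
After line 4 (b[0] = 18 * 5 = 90; only b mutates (copy)): a = [18, 9, 12], b = [90, 9, 12], c = [18, 9, 12]
After line 5 (a[0] = 18, c[0] = 18; result = True)

[90, 9, 12]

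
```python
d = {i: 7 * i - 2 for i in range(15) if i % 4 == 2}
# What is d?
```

{2: 12, 6: 40, 10: 68, 14: 96}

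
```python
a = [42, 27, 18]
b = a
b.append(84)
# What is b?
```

After line 1: a = [42, 27, 18]
After line 2 (b = a is an alias, same object): a = [42, 27, 18], b = [42, 27, 18]
After line 3 (b.append mutates the shared list): a = [42, 27, 18, 84], b = [42, 27, 18, 84]

[42, 27, 18, 84]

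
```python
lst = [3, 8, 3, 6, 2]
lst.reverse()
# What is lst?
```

[2, 6, 3, 8, 3]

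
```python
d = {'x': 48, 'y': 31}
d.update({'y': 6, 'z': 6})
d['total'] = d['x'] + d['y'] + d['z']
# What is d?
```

After line 1: d = {'x': 48, 'y': 31}
After line 2 (y overwritten, z added): d = {'x': 48, 'y': 6, 'z': 6}
After line 3 (total = 48 + 6 + 6 = 60): d = {'x': 48, 'y': 6, 'z': 6, 'total': 60}

{'x': 48, 'y': 6, 'z': 6, 'total': 60}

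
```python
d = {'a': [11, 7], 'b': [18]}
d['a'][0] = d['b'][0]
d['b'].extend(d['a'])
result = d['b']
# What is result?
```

After line 1: d = {'a': [11, 7], 'b': [18]}
After line 2 (a[0] = b[0] = 18): d = {'a': [18, 7], 'b': [18]}
After line 3 (b.extend(a) appends [18, 7]): d = {'a': [18, 7], 'b': [18, 18, 7]}
After line 4: result = d['b'] = [18, 18, 7]

[18, 18, 7]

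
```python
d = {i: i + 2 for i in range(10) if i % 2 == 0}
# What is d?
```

{0: 2, 2: 4, 4: 6, 6: 8, 8: 10}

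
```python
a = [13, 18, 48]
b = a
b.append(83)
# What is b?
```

After line 1: a = [13, 18, 48]
After line 2 (b = a is an alias, same object): a = [13, 18, 48], b = [13, 18, 48]
After line 3 (b.append mutates the shared list): a = [13, 18, 48, 83], b = [13, 18, 48, 83]

[13, 18, 48, 83]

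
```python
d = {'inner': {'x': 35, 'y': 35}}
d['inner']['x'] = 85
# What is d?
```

After line 1: d = {'inner': {'x': 35, 'y': 35}}
After line 2 (inner x overwritten): d = {'inner': {'x': 85, 'y': 35}}

{'inner': {'x': 85, 'y': 35}}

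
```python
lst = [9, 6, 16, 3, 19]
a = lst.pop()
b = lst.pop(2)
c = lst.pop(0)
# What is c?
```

After line 1: lst = [9, 6, 16, 3, 19]
After line 2 (pop() -> a = 19): lst = [9, 6, 16, 3]
After line 3 (pop(2) -> b = 16): lst = [9, 6, 3]
After line 4 (pop(0) -> c = 9): lst = [6, 3]

9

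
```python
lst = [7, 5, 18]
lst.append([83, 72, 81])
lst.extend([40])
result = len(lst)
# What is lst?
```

After line 1: lst = [7, 5, 18]
After line 2 (append adds [83, 72, 81] as single element): lst = [7, 5, 18, [83, 72, 81]]
After line 3 (extend unpacks [40], adds 40): lst = [7, 5, 18, [83, 72, 81], 40]
After line 4: result = len(lst) = 5

[7, 5, 18, [83, 72, 81], 40]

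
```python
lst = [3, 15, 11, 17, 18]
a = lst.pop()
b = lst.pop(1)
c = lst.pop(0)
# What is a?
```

After line 1: lst = [3, 15, 11, 17, 18]
After line 2 (pop() -> a = 18): lst = [3, 15, 11, 17]
After line 3 (pop(1) -> b = 15): lst = [3, 11, 17]
After line 4 (pop(0) -> c = 3): lst = [11, 17]

18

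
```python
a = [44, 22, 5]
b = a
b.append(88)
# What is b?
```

After line 1: a = [44, 22, 5]
After line 2 (b = a is an alias, same object): a = [44, 22, 5], b = [44, 22, 5]
After line 3 (b.append mutates the shared list): a = [44, 22, 5, 88], b = [44, 22, 5, 88]

[44, 22, 5, 88]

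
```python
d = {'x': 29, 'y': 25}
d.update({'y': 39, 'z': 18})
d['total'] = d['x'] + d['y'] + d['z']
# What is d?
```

After line 1: d = {'x': 29, 'y': 25}
After line 2 (y overwritten, z added): d = {'x': 29, 'y': 39, 'z': 18}
After line 3 (total = 29 + 39 + 18 = 86): d = {'x': 29, 'y': 39, 'z': 18, 'total': 86}

{'x': 29, 'y': 39, 'z': 18, 'total': 86}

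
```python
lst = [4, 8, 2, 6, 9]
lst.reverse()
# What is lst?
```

[9, 6, 2, 8, 4]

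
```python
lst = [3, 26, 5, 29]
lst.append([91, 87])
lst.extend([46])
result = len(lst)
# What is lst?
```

After line 1: lst = [3, 26, 5, 29]
After line 2 (append adds [91, 87] as single element): lst = [3, 26, 5, 29, [91, 87]]
After line 3 (extend unpacks [46], adds 46): lst = [3, 26, 5, 29, [91, 87], 46]
After line 4: result = len(lst) = 6

[3, 26, 5, 29, [91, 87], 46]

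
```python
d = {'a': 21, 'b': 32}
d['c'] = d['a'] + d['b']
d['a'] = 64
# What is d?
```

After line 1: d = {'a': 21, 'b': 32}
After line 2 (d['c'] = 21 + 32): d = {'a': 21, 'b': 32, 'c': 53}
After line 3: d = {'a': 64, 'b': 32, 'c': 53}

{'a': 64, 'b': 32, 'c': 53}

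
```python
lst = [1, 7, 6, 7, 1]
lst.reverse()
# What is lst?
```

[1, 7, 6, 7, 1]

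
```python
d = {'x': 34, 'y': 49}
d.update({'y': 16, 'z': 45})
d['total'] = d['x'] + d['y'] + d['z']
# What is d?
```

After line 1: d = {'x': 34, 'y': 49}
After line 2 (y overwritten, z added): d = {'x': 34, 'y': 16, 'z': 45}
After line 3 (total = 34 + 16 + 45 = 95): d = {'x': 34, 'y': 16, 'z': 45, 'total': 95}

{'x': 34, 'y': 16, 'z': 45, 'total': 95}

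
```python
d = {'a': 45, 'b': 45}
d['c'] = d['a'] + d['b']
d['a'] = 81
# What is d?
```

After line 1: d = {'a': 45, 'b': 45}
After line 2 (d['c'] = 45 + 45): d = {'a': 45, 'b': 45, 'c': 90}
After line 3: d = {'a': 81, 'b': 45, 'c': 90}

{'a': 81, 'b': 45, 'c': 90}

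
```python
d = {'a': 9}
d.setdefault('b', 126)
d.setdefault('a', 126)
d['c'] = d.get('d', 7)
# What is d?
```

After line 1: d = {'a': 9}
After line 2 (setdefault adds 'b'=126): d = {'a': 9, 'b': 126}
After line 3 (setdefault 'a' no-op, already exists): d = {'a': 9, 'b': 126}
After line 4 (get('d', 7) returns default since 'd' not in d): d = {'a': 9, 'b': 126, 'c': 7}

{'a': 9, 'b': 126, 'c': 7}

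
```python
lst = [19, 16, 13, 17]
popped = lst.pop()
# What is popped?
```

17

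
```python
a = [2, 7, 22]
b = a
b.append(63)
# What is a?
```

After line 1: a = [2, 7, 22]
After line 2 (b = a is an alias, same object): a = [2, 7, 22], b = [2, 7, 22]
After line 3 (b.append mutates the shared list): a = [2, 7, 22, 63], b = [2, 7, 22, 63]

[2, 7, 22, 63]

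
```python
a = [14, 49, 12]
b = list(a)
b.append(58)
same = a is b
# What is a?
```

After line 1: a = [14, 49, 12]
After line 2 (b = list(a) is a shallow copy, new object): a = [14, 49, 12], b = [14, 49, 12]
After line 3 (append only mutates b): a = [14, 49, 12], b = [14, 49, 12, 58]
After line 4 (same = a is b; different objects -> False): same = False

[14, 49, 12]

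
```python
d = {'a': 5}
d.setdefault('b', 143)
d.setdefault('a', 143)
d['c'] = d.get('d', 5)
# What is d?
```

After line 1: d = {'a': 5}
After line 2 (setdefault adds 'b'=143): d = {'a': 5, 'b': 143}
After line 3 (setdefault 'a' no-op, already exists): d = {'a': 5, 'b': 143}
After line 4 (get('d', 5) returns default since 'd' not in d): d = {'a': 5, 'b': 143, 'c': 5}

{'a': 5, 'b': 143, 'c': 5}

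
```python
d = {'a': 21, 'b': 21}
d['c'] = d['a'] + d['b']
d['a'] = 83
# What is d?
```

After line 1: d = {'a': 21, 'b': 21}
After line 2 (d['c'] = 21 + 21): d = {'a': 21, 'b': 21, 'c': 42}
After line 3: d = {'a': 83, 'b': 21, 'c': 42}

{'a': 83, 'b': 21, 'c': 42}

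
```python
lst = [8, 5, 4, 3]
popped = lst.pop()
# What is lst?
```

[8, 5, 4]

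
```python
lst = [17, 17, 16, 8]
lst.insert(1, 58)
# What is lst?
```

[17, 58, 17, 16, 8]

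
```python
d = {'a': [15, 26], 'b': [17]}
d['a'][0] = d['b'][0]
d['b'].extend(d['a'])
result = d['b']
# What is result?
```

After line 1: d = {'a': [15, 26], 'b': [17]}
After line 2 (a[0] = b[0] = 17): d = {'a': [17, 26], 'b': [17]}
After line 3 (b.extend(a) appends [17, 26]): d = {'a': [17, 26], 'b': [17, 17, 26]}
After line 4: result = d['b'] = [17, 17, 26]

[17, 17, 26]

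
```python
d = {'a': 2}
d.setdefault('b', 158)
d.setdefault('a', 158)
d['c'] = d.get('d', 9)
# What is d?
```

After line 1: d = {'a': 2}
After line 2 (setdefault adds 'b'=158): d = {'a': 2, 'b': 158}
After line 3 (setdefault 'a' no-op, already exists): d = {'a': 2, 'b': 158}
After line 4 (get('d', 9) returns default since 'd' not in d): d = {'a': 2, 'b': 158, 'c': 9}

{'a': 2, 'b': 158, 'c': 9}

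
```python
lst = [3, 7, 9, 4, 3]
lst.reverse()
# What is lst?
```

[3, 4, 9, 7, 3]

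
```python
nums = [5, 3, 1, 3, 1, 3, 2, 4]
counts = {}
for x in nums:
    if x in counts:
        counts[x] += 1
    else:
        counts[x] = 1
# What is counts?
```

Initial: counts = {}, nums = [5, 3, 1, 3, 1, 3, 2, 4]
See 5: counts = {5: 1}
See 3: counts = {5: 1, 3: 1}
See 1: counts = {5: 1, 3: 1, 1: 1}
See 3: counts = {5: 1, 3: 2, 1: 1}
See 1: counts = {5: 1, 3: 2, 1: 2}
See 3: counts = {5: 1, 3: 3, 1: 2}
See 2: counts = {5: 1, 3: 3, 1: 2, 2: 1}
See 4: counts = {5: 1, 3: 3, 1: 2, 2: 1, 4: 1}

{5: 1, 3: 3, 1: 2, 2: 1, 4: 1}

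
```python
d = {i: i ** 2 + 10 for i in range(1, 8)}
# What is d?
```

{1: 11, 2: 14, 3: 19, 4: 26, 5: 35, 6: 46, 7: 59}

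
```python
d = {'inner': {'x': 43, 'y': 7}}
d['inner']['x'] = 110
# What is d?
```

After line 1: d = {'inner': {'x': 43, 'y': 7}}
After line 2 (inner x overwritten): d = {'inner': {'x': 110, 'y': 7}}

{'inner': {'x': 110, 'y': 7}}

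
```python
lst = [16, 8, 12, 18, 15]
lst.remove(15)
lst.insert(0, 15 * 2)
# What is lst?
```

After line 1: lst = [16, 8, 12, 18, 15]
After line 2 (remove first 15): lst = [16, 8, 12, 18]
After line 3 (insert 30 at index 0): lst = [30, 16, 8, 12, 18]

[30, 16, 8, 12, 18]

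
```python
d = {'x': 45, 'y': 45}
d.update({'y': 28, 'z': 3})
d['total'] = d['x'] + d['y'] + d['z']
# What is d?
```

After line 1: d = {'x': 45, 'y': 45}
After line 2 (y overwritten, z added): d = {'x': 45, 'y': 28, 'z': 3}
After line 3 (total = 45 + 28 + 3 = 76): d = {'x': 45, 'y': 28, 'z': 3, 'total': 76}

{'x': 45, 'y': 28, 'z': 3, 'total': 76}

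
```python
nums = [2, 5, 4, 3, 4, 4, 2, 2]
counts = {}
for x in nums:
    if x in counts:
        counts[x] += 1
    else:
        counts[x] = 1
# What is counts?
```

Initial: counts = {}, nums = [2, 5, 4, 3, 4, 4, 2, 2]
See 2: counts = {2: 1}
See 5: counts = {2: 1, 5: 1}
See 4: counts = {2: 1, 5: 1, 4: 1}
See 3: counts = {2: 1, 5: 1, 4: 1, 3: 1}
See 4: counts = {2: 1, 5: 1, 4: 2, 3: 1}
See 4: counts = {2: 1, 5: 1, 4: 3, 3: 1}
See 2: counts = {2: 2, 5: 1, 4: 3, 3: 1}
See 2: counts = {2: 3, 5: 1, 4: 3, 3: 1}

{2: 3, 5: 1, 4: 3, 3: 1}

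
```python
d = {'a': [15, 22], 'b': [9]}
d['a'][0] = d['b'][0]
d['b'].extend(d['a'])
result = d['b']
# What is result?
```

After line 1: d = {'a': [15, 22], 'b': [9]}
After line 2 (a[0] = b[0] = 9): d = {'a': [9, 22], 'b': [9]}
After line 3 (b.extend(a) appends [9, 22]): d = {'a': [9, 22], 'b': [9, 9, 22]}
After line 4: result = d['b'] = [9, 9, 22]

[9, 9, 22]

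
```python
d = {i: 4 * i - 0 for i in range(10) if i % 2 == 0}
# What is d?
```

{0: 0, 2: 8, 4: 16, 6: 24, 8: 32}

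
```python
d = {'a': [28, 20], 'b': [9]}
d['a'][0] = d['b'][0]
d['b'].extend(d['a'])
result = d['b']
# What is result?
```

After line 1: d = {'a': [28, 20], 'b': [9]}
After line 2 (a[0] = b[0] = 9): d = {'a': [9, 20], 'b': [9]}
After line 3 (b.extend(a) appends [9, 20]): d = {'a': [9, 20], 'b': [9, 9, 20]}
After line 4: result = d['b'] = [9, 9, 20]

[9, 9, 20]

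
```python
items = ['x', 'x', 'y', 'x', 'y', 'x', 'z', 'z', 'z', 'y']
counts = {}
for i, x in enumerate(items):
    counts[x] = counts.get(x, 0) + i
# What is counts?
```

Initial: counts = {}, items = ['x', 'x', 'y', 'x', 'y', 'x', 'z', 'z', 'z', 'y']
i=0, x='x': counts = {'x': 0}
i=1, x='x': counts = {'x': 1}
i=2, x='y': counts = {'x': 1, 'y': 2}
i=3, x='x': counts = {'x': 4, 'y': 2}
i=4, x='y': counts = {'x': 4, 'y': 6}
i=5, x='x': counts = {'x': 9, 'y': 6}
i=6, x='z': counts = {'x': 9, 'y': 6, 'z': 6}
i=7, x='z': counts = {'x': 9, 'y': 6, 'z': 13}
i=8, x='z': counts = {'x': 9, 'y': 6, 'z': 21}
i=9, x='y': counts = {'x': 9, 'y': 15, 'z': 21}

{'x': 9, 'y': 15, 'z': 21}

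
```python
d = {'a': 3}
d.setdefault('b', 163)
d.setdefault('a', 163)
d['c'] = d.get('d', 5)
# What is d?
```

After line 1: d = {'a': 3}
After line 2 (setdefault adds 'b'=163): d = {'a': 3, 'b': 163}
After line 3 (setdefault 'a' no-op, already exists): d = {'a': 3, 'b': 163}
After line 4 (get('d', 5) returns default since 'd' not in d): d = {'a': 3, 'b': 163, 'c': 5}

{'a': 3, 'b': 163, 'c': 5}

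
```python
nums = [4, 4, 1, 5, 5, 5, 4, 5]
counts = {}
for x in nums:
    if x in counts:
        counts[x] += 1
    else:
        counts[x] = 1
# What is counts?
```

Initial: counts = {}, nums = [4, 4, 1, 5, 5, 5, 4, 5]
See 4: counts = {4: 1}
See 4: counts = {4: 2}
See 1: counts = {4: 2, 1: 1}
See 5: counts = {4: 2, 1: 1, 5: 1}
See 5: counts = {4: 2, 1: 1, 5: 2}
See 5: counts = {4: 2, 1: 1, 5: 3}
See 4: counts = {4: 3, 1: 1, 5: 3}
See 5: counts = {4: 3, 1: 1, 5: 4}

{4: 3, 1: 1, 5: 4}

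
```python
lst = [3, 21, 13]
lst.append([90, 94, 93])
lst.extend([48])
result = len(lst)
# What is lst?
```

After line 1: lst = [3, 21, 13]
After line 2 (append adds [90, 94, 93] as single element): lst = [3, 21, 13, [90, 94, 93]]
After line 3 (extend unpacks [48], adds 48): lst = [3, 21, 13, [90, 94, 93], 48]
After line 4: result = len(lst) = 5

[3, 21, 13, [90, 94, 93], 48]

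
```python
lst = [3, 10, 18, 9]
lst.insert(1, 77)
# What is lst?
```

[3, 77, 10, 18, 9]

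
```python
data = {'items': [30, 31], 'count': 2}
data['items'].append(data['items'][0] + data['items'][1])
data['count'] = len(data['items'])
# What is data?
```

After line 1: data = {'items': [30, 31], 'count': 2}
After line 2 (append 30 + 31 = 61): data = {'items': [30, 31, 61], 'count': 2}
After line 3 (count = len(items) = 3): data = {'items': [30, 31, 61], 'count': 3}

{'items': [30, 31, 61], 'count': 3}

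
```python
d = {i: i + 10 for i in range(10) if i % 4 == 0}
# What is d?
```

{0: 10, 4: 14, 8: 18}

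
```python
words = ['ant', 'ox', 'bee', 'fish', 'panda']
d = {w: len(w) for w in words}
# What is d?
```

{'ant': 3, 'ox': 2, 'bee': 3, 'fish': 4, 'panda': 5}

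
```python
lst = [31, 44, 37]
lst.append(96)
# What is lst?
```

[31, 44, 37, 96]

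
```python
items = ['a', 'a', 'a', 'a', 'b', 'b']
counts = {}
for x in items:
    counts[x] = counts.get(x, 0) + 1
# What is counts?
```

Initial: counts = {}, items = ['a', 'a', 'a', 'a', 'b', 'b']
See 'a': counts = {'a': 1}
See 'a': counts = {'a': 2}
See 'a': counts = {'a': 3}
See 'a': counts = {'a': 4}
See 'b': counts = {'a': 4, 'b': 1}
See 'b': counts = {'a': 4, 'b': 2}

{'a': 4, 'b': 2}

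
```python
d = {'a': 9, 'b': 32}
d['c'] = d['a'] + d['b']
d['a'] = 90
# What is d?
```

After line 1: d = {'a': 9, 'b': 32}
After line 2 (d['c'] = 9 + 32): d = {'a': 9, 'b': 32, 'c': 41}
After line 3: d = {'a': 90, 'b': 32, 'c': 41}

{'a': 90, 'b': 32, 'c': 41}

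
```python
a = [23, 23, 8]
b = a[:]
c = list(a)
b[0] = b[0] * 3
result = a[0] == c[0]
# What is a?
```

After line 1: a = [23, 23, 8]
After line 2 (b = a[:], copy): a = [23, 23, 8], b = [23, 23, 8]
After line 3 (c = list(a) is a copy, new object): c = [23, 23, 8]
After line 4 (b[0] = 23 * 3 = 69; only b mutates (copy)): a = [23, 23, 8], b = [69, 23, 8], c = [23, 23, 8]
After line 5 (a[0] = 23, c[0] = 23; result = True)

[23, 23, 8]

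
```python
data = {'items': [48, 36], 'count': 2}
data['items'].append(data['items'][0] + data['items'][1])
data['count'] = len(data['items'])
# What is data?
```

After line 1: data = {'items': [48, 36], 'count': 2}
After line 2 (append 48 + 36 = 84): data = {'items': [48, 36, 84], 'count': 2}
After line 3 (count = len(items) = 3): data = {'items': [48, 36, 84], 'count': 3}

{'items': [48, 36, 84], 'count': 3}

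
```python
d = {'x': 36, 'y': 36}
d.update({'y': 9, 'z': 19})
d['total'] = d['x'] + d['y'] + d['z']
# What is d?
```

After line 1: d = {'x': 36, 'y': 36}
After line 2 (y overwritten, z added): d = {'x': 36, 'y': 9, 'z': 19}
After line 3 (total = 36 + 9 + 19 = 64): d = {'x': 36, 'y': 9, 'z': 19, 'total': 64}

{'x': 36, 'y': 9, 'z': 19, 'total': 64}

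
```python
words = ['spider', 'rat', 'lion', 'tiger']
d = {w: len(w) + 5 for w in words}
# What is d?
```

{'spider': 11, 'rat': 8, 'lion': 9, 'tiger': 10}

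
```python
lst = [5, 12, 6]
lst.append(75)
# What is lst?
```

[5, 12, 6, 75]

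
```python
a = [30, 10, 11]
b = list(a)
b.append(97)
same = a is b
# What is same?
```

After line 1: a = [30, 10, 11]
After line 2 (b = list(a) is a shallow copy, new object): a = [30, 10, 11], b = [30, 10, 11]
After line 3 (append only mutates b): a = [30, 10, 11], b = [30, 10, 11, 97]
After line 4 (same = a is b; different objects -> False): same = False

False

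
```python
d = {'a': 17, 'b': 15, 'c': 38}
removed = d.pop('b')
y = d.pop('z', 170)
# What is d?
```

After line 1: d = {'a': 17, 'b': 15, 'c': 38}
After line 2 (pop 'b' returns 15): d = {'a': 17, 'c': 38}, removed = 15
After line 3 (pop 'z' missing, returns default 170): d = {'a': 17, 'c': 38}, y = 170

{'a': 17, 'c': 38}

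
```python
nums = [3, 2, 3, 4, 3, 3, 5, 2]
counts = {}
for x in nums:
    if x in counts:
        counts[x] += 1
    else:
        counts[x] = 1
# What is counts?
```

Initial: counts = {}, nums = [3, 2, 3, 4, 3, 3, 5, 2]
See 3: counts = {3: 1}
See 2: counts = {3: 1, 2: 1}
See 3: counts = {3: 2, 2: 1}
See 4: counts = {3: 2, 2: 1, 4: 1}
See 3: counts = {3: 3, 2: 1, 4: 1}
See 3: counts = {3: 4, 2: 1, 4: 1}
See 5: counts = {3: 4, 2: 1, 4: 1, 5: 1}
See 2: counts = {3: 4, 2: 2, 4: 1, 5: 1}

{3: 4, 2: 2, 4: 1, 5: 1}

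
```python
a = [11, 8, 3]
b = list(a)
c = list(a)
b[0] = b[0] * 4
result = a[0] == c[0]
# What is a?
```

After line 1: a = [11, 8, 3]
After line 2 (b = list(a), copy): a = [11, 8, 3], b = [11, 8, 3]
After line 3 (c = list(a) is a copy, new object): c = [11, 8, 3]
After line 4 (b[0] = 11 * 4 = 44; only b mutates (copy)): a = [11, 8, 3], b = [44, 8, 3], c = [11, 8, 3]
After line 5 (a[0] = 11, c[0] = 11; result = True)

[11, 8, 3]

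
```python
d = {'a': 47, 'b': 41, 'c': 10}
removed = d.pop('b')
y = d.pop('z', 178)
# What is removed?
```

After line 1: d = {'a': 47, 'b': 41, 'c': 10}
After line 2 (pop 'b' returns 41): d = {'a': 47, 'c': 10}, removed = 41
After line 3 (pop 'z' missing, returns default 178): d = {'a': 47, 'c': 10}, y = 178

41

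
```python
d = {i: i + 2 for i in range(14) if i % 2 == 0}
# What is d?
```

{0: 2, 2: 4, 4: 6, 6: 8, 8: 10, 10: 12, 12: 14}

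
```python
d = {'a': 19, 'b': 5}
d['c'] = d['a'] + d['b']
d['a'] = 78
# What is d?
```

After line 1: d = {'a': 19, 'b': 5}
After line 2 (d['c'] = 19 + 5): d = {'a': 19, 'b': 5, 'c': 24}
After line 3: d = {'a': 78, 'b': 5, 'c': 24}

{'a': 78, 'b': 5, 'c': 24}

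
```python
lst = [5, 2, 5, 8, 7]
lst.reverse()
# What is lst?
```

[7, 8, 5, 2, 5]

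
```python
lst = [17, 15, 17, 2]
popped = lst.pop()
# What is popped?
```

2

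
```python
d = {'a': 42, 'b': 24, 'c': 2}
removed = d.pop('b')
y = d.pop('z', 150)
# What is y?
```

After line 1: d = {'a': 42, 'b': 24, 'c': 2}
After line 2 (pop 'b' returns 24): d = {'a': 42, 'c': 2}, removed = 24
After line 3 (pop 'z' missing, returns default 150): d = {'a': 42, 'c': 2}, y = 150

150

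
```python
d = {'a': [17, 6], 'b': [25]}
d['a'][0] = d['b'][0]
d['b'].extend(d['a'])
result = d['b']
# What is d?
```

After line 1: d = {'a': [17, 6], 'b': [25]}
After line 2 (a[0] = b[0] = 25): d = {'a': [25, 6], 'b': [25]}
After line 3 (b.extend(a) appends [25, 6]): d = {'a': [25, 6], 'b': [25, 25, 6]}
After line 4: result = d['b'] = [25, 25, 6]

{'a': [25, 6], 'b': [25, 25, 6]}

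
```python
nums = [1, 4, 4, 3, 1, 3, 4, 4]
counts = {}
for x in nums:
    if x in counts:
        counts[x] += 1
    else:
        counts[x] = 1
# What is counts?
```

Initial: counts = {}, nums = [1, 4, 4, 3, 1, 3, 4, 4]
See 1: counts = {1: 1}
See 4: counts = {1: 1, 4: 1}
See 4: counts = {1: 1, 4: 2}
See 3: counts = {1: 1, 4: 2, 3: 1}
See 1: counts = {1: 2, 4: 2, 3: 1}
See 3: counts = {1: 2, 4: 2, 3: 2}
See 4: counts = {1: 2, 4: 3, 3: 2}
See 4: counts = {1: 2, 4: 4, 3: 2}

{1: 2, 4: 4, 3: 2}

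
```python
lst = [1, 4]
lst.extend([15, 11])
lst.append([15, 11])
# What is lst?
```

After line 1: lst = [1, 4]
After line 2 (extend unpacks [15, 11]): lst = [1, 4, 15, 11]
After line 3 (append adds [15, 11] as single element): lst = [1, 4, 15, 11, [15, 11]]

[1, 4, 15, 11, [15, 11]]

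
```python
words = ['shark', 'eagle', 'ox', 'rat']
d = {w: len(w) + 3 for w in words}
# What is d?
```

{'shark': 8, 'eagle': 8, 'ox': 5, 'rat': 6}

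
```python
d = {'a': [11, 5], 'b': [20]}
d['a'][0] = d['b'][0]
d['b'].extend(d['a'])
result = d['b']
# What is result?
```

After line 1: d = {'a': [11, 5], 'b': [20]}
After line 2 (a[0] = b[0] = 20): d = {'a': [20, 5], 'b': [20]}
After line 3 (b.extend(a) appends [20, 5]): d = {'a': [20, 5], 'b': [20, 20, 5]}
After line 4: result = d['b'] = [20, 20, 5]

[20, 20, 5]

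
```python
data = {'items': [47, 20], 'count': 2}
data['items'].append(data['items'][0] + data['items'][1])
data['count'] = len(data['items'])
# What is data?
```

After line 1: data = {'items': [47, 20], 'count': 2}
After line 2 (append 47 + 20 = 67): data = {'items': [47, 20, 67], 'count': 2}
After line 3 (count = len(items) = 3): data = {'items': [47, 20, 67], 'count': 3}

{'items': [47, 20, 67], 'count': 3}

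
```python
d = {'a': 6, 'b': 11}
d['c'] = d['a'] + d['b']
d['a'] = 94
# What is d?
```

After line 1: d = {'a': 6, 'b': 11}
After line 2 (d['c'] = 6 + 11): d = {'a': 6, 'b': 11, 'c': 17}
After line 3: d = {'a': 94, 'b': 11, 'c': 17}

{'a': 94, 'b': 11, 'c': 17}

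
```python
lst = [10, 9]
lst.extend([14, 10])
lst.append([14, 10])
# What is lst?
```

After line 1: lst = [10, 9]
After line 2 (extend unpacks [14, 10]): lst = [10, 9, 14, 10]
After line 3 (append adds [14, 10] as single element): lst = [10, 9, 14, 10, [14, 10]]

[10, 9, 14, 10, [14, 10]]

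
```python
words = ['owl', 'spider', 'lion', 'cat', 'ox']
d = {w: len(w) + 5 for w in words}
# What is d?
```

{'owl': 8, 'spider': 11, 'lion': 9, 'cat': 8, 'ox': 7}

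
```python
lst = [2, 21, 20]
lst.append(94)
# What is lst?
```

[2, 21, 20, 94]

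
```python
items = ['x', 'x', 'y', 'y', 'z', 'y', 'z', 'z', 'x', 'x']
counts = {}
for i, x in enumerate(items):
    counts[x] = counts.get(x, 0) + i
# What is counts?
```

Initial: counts = {}, items = ['x', 'x', 'y', 'y', 'z', 'y', 'z', 'z', 'x', 'x']
i=0, x='x': counts = {'x': 0}
i=1, x='x': counts = {'x': 1}
i=2, x='y': counts = {'x': 1, 'y': 2}
i=3, x='y': counts = {'x': 1, 'y': 5}
i=4, x='z': counts = {'x': 1, 'y': 5, 'z': 4}
i=5, x='y': counts = {'x': 1, 'y': 10, 'z': 4}
i=6, x='z': counts = {'x': 1, 'y': 10, 'z': 10}
i=7, x='z': counts = {'x': 1, 'y': 10, 'z': 17}
i=8, x='x': counts = {'x': 9, 'y': 10, 'z': 17}
i=9, x='x': counts = {'x': 18, 'y': 10, 'z': 17}

{'x': 18, 'y': 10, 'z': 17}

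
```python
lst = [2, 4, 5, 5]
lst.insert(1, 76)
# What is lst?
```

[2, 76, 4, 5, 5]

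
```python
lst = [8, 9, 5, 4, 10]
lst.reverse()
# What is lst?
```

[10, 4, 5, 9, 8]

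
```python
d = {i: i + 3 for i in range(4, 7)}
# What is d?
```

{4: 7, 5: 8, 6: 9}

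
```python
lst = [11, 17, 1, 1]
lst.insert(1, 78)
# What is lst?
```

[11, 78, 17, 1, 1]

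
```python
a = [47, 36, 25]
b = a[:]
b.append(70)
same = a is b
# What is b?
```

After line 1: a = [47, 36, 25]
After line 2 (b = a[:] is a shallow copy, new object): a = [47, 36, 25], b = [47, 36, 25]
After line 3 (append only mutates b): a = [47, 36, 25], b = [47, 36, 25, 70]
After line 4 (same = a is b; different objects -> False): same = False

[47, 36, 25, 70]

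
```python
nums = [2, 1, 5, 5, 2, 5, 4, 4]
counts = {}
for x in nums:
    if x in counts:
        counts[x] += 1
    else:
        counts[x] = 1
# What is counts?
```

Initial: counts = {}, nums = [2, 1, 5, 5, 2, 5, 4, 4]
See 2: counts = {2: 1}
See 1: counts = {2: 1, 1: 1}
See 5: counts = {2: 1, 1: 1, 5: 1}
See 5: counts = {2: 1, 1: 1, 5: 2}
See 2: counts = {2: 2, 1: 1, 5: 2}
See 5: counts = {2: 2, 1: 1, 5: 3}
See 4: counts = {2: 2, 1: 1, 5: 3, 4: 1}
See 4: counts = {2: 2, 1: 1, 5: 3, 4: 2}

{2: 2, 1: 1, 5: 3, 4: 2}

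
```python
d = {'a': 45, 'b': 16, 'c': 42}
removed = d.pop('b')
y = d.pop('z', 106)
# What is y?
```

After line 1: d = {'a': 45, 'b': 16, 'c': 42}
After line 2 (pop 'b' returns 16): d = {'a': 45, 'c': 42}, removed = 16
After line 3 (pop 'z' missing, returns default 106): d = {'a': 45, 'c': 42}, y = 106

106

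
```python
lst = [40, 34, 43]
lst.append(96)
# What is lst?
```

[40, 34, 43, 96]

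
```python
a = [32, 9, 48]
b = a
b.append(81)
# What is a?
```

After line 1: a = [32, 9, 48]
After line 2 (b = a is an alias, same object): a = [32, 9, 48], b = [32, 9, 48]
After line 3 (b.append mutates the shared list): a = [32, 9, 48, 81], b = [32, 9, 48, 81]

[32, 9, 48, 81]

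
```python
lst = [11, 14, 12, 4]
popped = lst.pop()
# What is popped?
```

4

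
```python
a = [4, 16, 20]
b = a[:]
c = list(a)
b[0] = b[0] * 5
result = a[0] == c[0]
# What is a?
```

After line 1: a = [4, 16, 20]
After line 2 (b = a[:], copy): a = [4, 16, 20], b = [4, 16, 20]
After line 3 (c = list(a) is a copy, new object): c = [4, 16, 20]
After line 4 (b[0] = 4 * 5 = 20; only b mutates (copy)): a = [4, 16, 20], b = [20, 16, 20], c = [4, 16, 20]
After line 5 (a[0] = 4, c[0] = 4; result = True)

[4, 16, 20]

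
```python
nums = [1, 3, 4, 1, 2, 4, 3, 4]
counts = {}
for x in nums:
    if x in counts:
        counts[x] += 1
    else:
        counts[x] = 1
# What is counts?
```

Initial: counts = {}, nums = [1, 3, 4, 1, 2, 4, 3, 4]
See 1: counts = {1: 1}
See 3: counts = {1: 1, 3: 1}
See 4: counts = {1: 1, 3: 1, 4: 1}
See 1: counts = {1: 2, 3: 1, 4: 1}
See 2: counts = {1: 2, 3: 1, 4: 1, 2: 1}
See 4: counts = {1: 2, 3: 1, 4: 2, 2: 1}
See 3: counts = {1: 2, 3: 2, 4: 2, 2: 1}
See 4: counts = {1: 2, 3: 2, 4: 3, 2: 1}

{1: 2, 3: 2, 4: 3, 2: 1}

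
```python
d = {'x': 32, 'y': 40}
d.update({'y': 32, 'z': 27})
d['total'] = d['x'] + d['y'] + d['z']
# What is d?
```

After line 1: d = {'x': 32, 'y': 40}
After line 2 (y overwritten, z added): d = {'x': 32, 'y': 32, 'z': 27}
After line 3 (total = 32 + 32 + 27 = 91): d = {'x': 32, 'y': 32, 'z': 27, 'total': 91}

{'x': 32, 'y': 32, 'z': 27, 'total': 91}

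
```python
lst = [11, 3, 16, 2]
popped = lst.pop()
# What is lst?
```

[11, 3, 16]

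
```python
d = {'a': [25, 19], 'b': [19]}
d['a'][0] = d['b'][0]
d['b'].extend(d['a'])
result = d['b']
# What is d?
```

After line 1: d = {'a': [25, 19], 'b': [19]}
After line 2 (a[0] = b[0] = 19): d = {'a': [19, 19], 'b': [19]}
After line 3 (b.extend(a) appends [19, 19]): d = {'a': [19, 19], 'b': [19, 19, 19]}
After line 4: result = d['b'] = [19, 19, 19]

{'a': [19, 19], 'b': [19, 19, 19]}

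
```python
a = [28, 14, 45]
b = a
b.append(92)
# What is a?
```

After line 1: a = [28, 14, 45]
After line 2 (b = a is an alias, same object): a = [28, 14, 45], b = [28, 14, 45]
After line 3 (b.append mutates the shared list): a = [28, 14, 45, 92], b = [28, 14, 45, 92]

[28, 14, 45, 92]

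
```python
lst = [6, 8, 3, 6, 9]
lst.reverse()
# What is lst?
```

[9, 6, 3, 8, 6]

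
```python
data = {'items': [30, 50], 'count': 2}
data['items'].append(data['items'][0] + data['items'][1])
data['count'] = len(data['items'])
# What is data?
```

After line 1: data = {'items': [30, 50], 'count': 2}
After line 2 (append 30 + 50 = 80): data = {'items': [30, 50, 80], 'count': 2}
After line 3 (count = len(items) = 3): data = {'items': [30, 50, 80], 'count': 3}

{'items': [30, 50, 80], 'count': 3}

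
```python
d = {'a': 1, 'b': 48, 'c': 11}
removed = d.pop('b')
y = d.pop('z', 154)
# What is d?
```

After line 1: d = {'a': 1, 'b': 48, 'c': 11}
After line 2 (pop 'b' returns 48): d = {'a': 1, 'c': 11}, removed = 48
After line 3 (pop 'z' missing, returns default 154): d = {'a': 1, 'c': 11}, y = 154

{'a': 1, 'c': 11}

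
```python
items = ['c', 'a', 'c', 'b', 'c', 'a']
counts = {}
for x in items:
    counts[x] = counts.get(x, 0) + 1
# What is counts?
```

Initial: counts = {}, items = ['c', 'a', 'c', 'b', 'c', 'a']
See 'c': counts = {'c': 1}
See 'a': counts = {'c': 1, 'a': 1}
See 'c': counts = {'c': 2, 'a': 1}
See 'b': counts = {'c': 2, 'a': 1, 'b': 1}
See 'c': counts = {'c': 3, 'a': 1, 'b': 1}
See 'a': counts = {'c': 3, 'a': 2, 'b': 1}

{'c': 3, 'a': 2, 'b': 1}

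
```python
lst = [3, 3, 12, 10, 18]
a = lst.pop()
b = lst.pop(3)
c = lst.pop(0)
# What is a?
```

After line 1: lst = [3, 3, 12, 10, 18]
After line 2 (pop() -> a = 18): lst = [3, 3, 12, 10]
After line 3 (pop(3) -> b = 10): lst = [3, 3, 12]
After line 4 (pop(0) -> c = 3): lst = [3, 12]

18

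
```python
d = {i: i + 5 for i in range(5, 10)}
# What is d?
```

{5: 10, 6: 11, 7: 12, 8: 13, 9: 14}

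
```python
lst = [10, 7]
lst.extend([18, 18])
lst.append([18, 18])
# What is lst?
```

After line 1: lst = [10, 7]
After line 2 (extend unpacks [18, 18]): lst = [10, 7, 18, 18]
After line 3 (append adds [18, 18] as single element): lst = [10, 7, 18, 18, [18, 18]]

[10, 7, 18, 18, [18, 18]]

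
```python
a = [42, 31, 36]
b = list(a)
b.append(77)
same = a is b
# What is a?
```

After line 1: a = [42, 31, 36]
After line 2 (b = list(a) is a shallow copy, new object): a = [42, 31, 36], b = [42, 31, 36]
After line 3 (append only mutates b): a = [42, 31, 36], b = [42, 31, 36, 77]
After line 4 (same = a is b; different objects -> False): same = False

[42, 31, 36]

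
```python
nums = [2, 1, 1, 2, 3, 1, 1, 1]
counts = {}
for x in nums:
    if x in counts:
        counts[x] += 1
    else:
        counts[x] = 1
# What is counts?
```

Initial: counts = {}, nums = [2, 1, 1, 2, 3, 1, 1, 1]
See 2: counts = {2: 1}
See 1: counts = {2: 1, 1: 1}
See 1: counts = {2: 1, 1: 2}
See 2: counts = {2: 2, 1: 2}
See 3: counts = {2: 2, 1: 2, 3: 1}
See 1: counts = {2: 2, 1: 3, 3: 1}
See 1: counts = {2: 2, 1: 4, 3: 1}
See 1: counts = {2: 2, 1: 5, 3: 1}

{2: 2, 1: 5, 3: 1}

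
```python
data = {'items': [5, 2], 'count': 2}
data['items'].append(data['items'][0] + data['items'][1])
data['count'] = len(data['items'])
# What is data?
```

After line 1: data = {'items': [5, 2], 'count': 2}
After line 2 (append 5 + 2 = 7): data = {'items': [5, 2, 7], 'count': 2}
After line 3 (count = len(items) = 3): data = {'items': [5, 2, 7], 'count': 3}

{'items': [5, 2, 7], 'count': 3}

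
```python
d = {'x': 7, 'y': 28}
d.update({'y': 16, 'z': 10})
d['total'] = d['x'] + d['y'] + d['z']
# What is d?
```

After line 1: d = {'x': 7, 'y': 28}
After line 2 (y overwritten, z added): d = {'x': 7, 'y': 16, 'z': 10}
After line 3 (total = 7 + 16 + 10 = 33): d = {'x': 7, 'y': 16, 'z': 10, 'total': 33}

{'x': 7, 'y': 16, 'z': 10, 'total': 33}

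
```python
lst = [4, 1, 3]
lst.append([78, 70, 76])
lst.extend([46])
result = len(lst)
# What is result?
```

After line 1: lst = [4, 1, 3]
After line 2 (append adds [78, 70, 76] as single element): lst = [4, 1, 3, [78, 70, 76]]
After line 3 (extend unpacks [46], adds 46): lst = [4, 1, 3, [78, 70, 76], 46]
After line 4: result = len(lst) = 5

5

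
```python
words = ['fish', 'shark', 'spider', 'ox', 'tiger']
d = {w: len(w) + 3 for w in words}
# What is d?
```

{'fish': 7, 'shark': 8, 'spider': 9, 'ox': 5, 'tiger': 8}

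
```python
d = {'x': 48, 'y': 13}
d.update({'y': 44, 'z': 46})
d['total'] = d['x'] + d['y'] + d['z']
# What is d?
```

After line 1: d = {'x': 48, 'y': 13}
After line 2 (y overwritten, z added): d = {'x': 48, 'y': 44, 'z': 46}
After line 3 (total = 48 + 44 + 46 = 138): d = {'x': 48, 'y': 44, 'z': 46, 'total': 138}

{'x': 48, 'y': 44, 'z': 46, 'total': 138}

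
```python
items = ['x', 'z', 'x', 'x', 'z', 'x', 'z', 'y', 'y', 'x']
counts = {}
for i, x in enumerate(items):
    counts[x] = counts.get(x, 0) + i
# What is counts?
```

Initial: counts = {}, items = ['x', 'z', 'x', 'x', 'z', 'x', 'z', 'y', 'y', 'x']
i=0, x='x': counts = {'x': 0}
i=1, x='z': counts = {'x': 0, 'z': 1}
i=2, x='x': counts = {'x': 2, 'z': 1}
i=3, x='x': counts = {'x': 5, 'z': 1}
i=4, x='z': counts = {'x': 5, 'z': 5}
i=5, x='x': counts = {'x': 10, 'z': 5}
i=6, x='z': counts = {'x': 10, 'z': 11}
i=7, x='y': counts = {'x': 10, 'z': 11, 'y': 7}
i=8, x='y': counts = {'x': 10, 'z': 11, 'y': 15}
i=9, x='x': counts = {'x': 19, 'z': 11, 'y': 15}

{'x': 19, 'z': 11, 'y': 15}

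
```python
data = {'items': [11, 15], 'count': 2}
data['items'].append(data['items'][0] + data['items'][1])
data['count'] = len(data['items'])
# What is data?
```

After line 1: data = {'items': [11, 15], 'count': 2}
After line 2 (append 11 + 15 = 26): data = {'items': [11, 15, 26], 'count': 2}
After line 3 (count = len(items) = 3): data = {'items': [11, 15, 26], 'count': 3}

{'items': [11, 15, 26], 'count': 3}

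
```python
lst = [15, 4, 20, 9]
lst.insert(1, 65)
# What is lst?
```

[15, 65, 4, 20, 9]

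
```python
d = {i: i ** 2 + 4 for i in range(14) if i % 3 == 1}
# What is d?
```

{1: 5, 4: 20, 7: 53, 10: 104, 13: 173}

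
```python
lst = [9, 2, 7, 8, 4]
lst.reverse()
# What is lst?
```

[4, 8, 7, 2, 9]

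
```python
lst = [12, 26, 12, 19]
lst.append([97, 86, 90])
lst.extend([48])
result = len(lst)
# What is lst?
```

After line 1: lst = [12, 26, 12, 19]
After line 2 (append adds [97, 86, 90] as single element): lst = [12, 26, 12, 19, [97, 86, 90]]
After line 3 (extend unpacks [48], adds 48): lst = [12, 26, 12, 19, [97, 86, 90], 48]
After line 4: result = len(lst) = 6

[12, 26, 12, 19, [97, 86, 90], 48]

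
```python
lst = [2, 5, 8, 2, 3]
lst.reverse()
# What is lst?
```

[3, 2, 8, 5, 2]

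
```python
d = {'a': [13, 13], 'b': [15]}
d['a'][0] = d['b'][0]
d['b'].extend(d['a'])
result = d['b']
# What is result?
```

After line 1: d = {'a': [13, 13], 'b': [15]}
After line 2 (a[0] = b[0] = 15): d = {'a': [15, 13], 'b': [15]}
After line 3 (b.extend(a) appends [15, 13]): d = {'a': [15, 13], 'b': [15, 15, 13]}
After line 4: result = d['b'] = [15, 15, 13]

[15, 15, 13]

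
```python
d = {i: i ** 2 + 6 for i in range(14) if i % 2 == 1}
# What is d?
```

{1: 7, 3: 15, 5: 31, 7: 55, 9: 87, 11: 127, 13: 175}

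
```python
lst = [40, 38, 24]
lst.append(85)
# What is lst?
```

[40, 38, 24, 85]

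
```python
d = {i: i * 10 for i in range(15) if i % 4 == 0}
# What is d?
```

{0: 0, 4: 40, 8: 80, 12: 120}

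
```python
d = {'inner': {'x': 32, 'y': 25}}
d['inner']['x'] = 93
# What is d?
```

After line 1: d = {'inner': {'x': 32, 'y': 25}}
After line 2 (inner x overwritten): d = {'inner': {'x': 93, 'y': 25}}

{'inner': {'x': 93, 'y': 25}}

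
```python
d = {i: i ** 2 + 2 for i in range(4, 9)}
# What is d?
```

{4: 18, 5: 27, 6: 38, 7: 51, 8: 66}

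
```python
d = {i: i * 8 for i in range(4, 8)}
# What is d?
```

{4: 32, 5: 40, 6: 48, 7: 56}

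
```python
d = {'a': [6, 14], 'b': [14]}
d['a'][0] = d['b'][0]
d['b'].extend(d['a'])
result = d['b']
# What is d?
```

After line 1: d = {'a': [6, 14], 'b': [14]}
After line 2 (a[0] = b[0] = 14): d = {'a': [14, 14], 'b': [14]}
After line 3 (b.extend(a) appends [14, 14]): d = {'a': [14, 14], 'b': [14, 14, 14]}
After line 4: result = d['b'] = [14, 14, 14]

{'a': [14, 14], 'b': [14, 14, 14]}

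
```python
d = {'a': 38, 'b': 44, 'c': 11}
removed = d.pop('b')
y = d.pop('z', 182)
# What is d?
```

After line 1: d = {'a': 38, 'b': 44, 'c': 11}
After line 2 (pop 'b' returns 44): d = {'a': 38, 'c': 11}, removed = 44
After line 3 (pop 'z' missing, returns default 182): d = {'a': 38, 'c': 11}, y = 182

{'a': 38, 'c': 11}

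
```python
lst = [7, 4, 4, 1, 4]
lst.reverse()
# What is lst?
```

[4, 1, 4, 4, 7]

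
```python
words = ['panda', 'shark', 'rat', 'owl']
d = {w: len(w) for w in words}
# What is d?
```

{'panda': 5, 'shark': 5, 'rat': 3, 'owl': 3}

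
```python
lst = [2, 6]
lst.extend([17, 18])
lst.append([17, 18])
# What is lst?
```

After line 1: lst = [2, 6]
After line 2 (extend unpacks [17, 18]): lst = [2, 6, 17, 18]
After line 3 (append adds [17, 18] as single element): lst = [2, 6, 17, 18, [17, 18]]

[2, 6, 17, 18, [17, 18]]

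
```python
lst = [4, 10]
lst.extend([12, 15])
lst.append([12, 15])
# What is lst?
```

After line 1: lst = [4, 10]
After line 2 (extend unpacks [12, 15]): lst = [4, 10, 12, 15]
After line 3 (append adds [12, 15] as single element): lst = [4, 10, 12, 15, [12, 15]]

[4, 10, 12, 15, [12, 15]]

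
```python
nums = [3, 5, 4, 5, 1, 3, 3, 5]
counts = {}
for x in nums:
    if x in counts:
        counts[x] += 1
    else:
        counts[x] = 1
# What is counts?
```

Initial: counts = {}, nums = [3, 5, 4, 5, 1, 3, 3, 5]
See 3: counts = {3: 1}
See 5: counts = {3: 1, 5: 1}
See 4: counts = {3: 1, 5: 1, 4: 1}
See 5: counts = {3: 1, 5: 2, 4: 1}
See 1: counts = {3: 1, 5: 2, 4: 1, 1: 1}
See 3: counts = {3: 2, 5: 2, 4: 1, 1: 1}
See 3: counts = {3: 3, 5: 2, 4: 1, 1: 1}
See 5: counts = {3: 3, 5: 3, 4: 1, 1: 1}

{3: 3, 5: 3, 4: 1, 1: 1}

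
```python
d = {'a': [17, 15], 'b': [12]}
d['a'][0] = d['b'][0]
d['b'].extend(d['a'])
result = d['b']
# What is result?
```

After line 1: d = {'a': [17, 15], 'b': [12]}
After line 2 (a[0] = b[0] = 12): d = {'a': [12, 15], 'b': [12]}
After line 3 (b.extend(a) appends [12, 15]): d = {'a': [12, 15], 'b': [12, 12, 15]}
After line 4: result = d['b'] = [12, 12, 15]

[12, 12, 15]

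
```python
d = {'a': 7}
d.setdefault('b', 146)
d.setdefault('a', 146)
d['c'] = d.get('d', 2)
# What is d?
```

After line 1: d = {'a': 7}
After line 2 (setdefault adds 'b'=146): d = {'a': 7, 'b': 146}
After line 3 (setdefault 'a' no-op, already exists): d = {'a': 7, 'b': 146}
After line 4 (get('d', 2) returns default since 'd' not in d): d = {'a': 7, 'b': 146, 'c': 2}

{'a': 7, 'b': 146, 'c': 2}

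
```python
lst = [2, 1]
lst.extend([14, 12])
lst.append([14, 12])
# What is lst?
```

After line 1: lst = [2, 1]
After line 2 (extend unpacks [14, 12]): lst = [2, 1, 14, 12]
After line 3 (append adds [14, 12] as single element): lst = [2, 1, 14, 12, [14, 12]]

[2, 1, 14, 12, [14, 12]]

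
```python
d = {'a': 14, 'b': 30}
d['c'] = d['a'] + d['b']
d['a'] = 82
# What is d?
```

After line 1: d = {'a': 14, 'b': 30}
After line 2 (d['c'] = 14 + 30): d = {'a': 14, 'b': 30, 'c': 44}
After line 3: d = {'a': 82, 'b': 30, 'c': 44}

{'a': 82, 'b': 30, 'c': 44}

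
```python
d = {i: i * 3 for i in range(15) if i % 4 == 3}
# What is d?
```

{3: 9, 7: 21, 11: 33}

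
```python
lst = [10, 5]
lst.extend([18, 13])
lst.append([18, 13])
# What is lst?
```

After line 1: lst = [10, 5]
After line 2 (extend unpacks [18, 13]): lst = [10, 5, 18, 13]
After line 3 (append adds [18, 13] as single element): lst = [10, 5, 18, 13, [18, 13]]

[10, 5, 18, 13, [18, 13]]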